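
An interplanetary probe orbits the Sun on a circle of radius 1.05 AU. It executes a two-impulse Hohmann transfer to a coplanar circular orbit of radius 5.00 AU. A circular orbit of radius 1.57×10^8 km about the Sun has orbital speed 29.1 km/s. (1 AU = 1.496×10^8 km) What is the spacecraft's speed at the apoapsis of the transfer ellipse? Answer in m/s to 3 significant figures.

v = 7850 m/s

From the circular-orbit relation v² = μ/r at r = 1.57×10^8 km: μ = v²r = (29.1)² × 1.57×10^8 = 1.32949×10^11 km³/s².
In km: r₁ = 1.05 × 1.496×10^8 = 1.5708×10^8 km; r₂ = 5.00 × 1.496×10^8 = 7.480×10^8 km.
Semi-major axis of the transfer orbit: a_t = (1.5708×10^8 + 7.480×10^8)/2 = 4.5254×10^8 km.
The apoapsis of the transfer ellipse is at r = 7.480×10^8 km.
Applying v² = μ(2/r − 1/a_t): v = 7.855 km/s.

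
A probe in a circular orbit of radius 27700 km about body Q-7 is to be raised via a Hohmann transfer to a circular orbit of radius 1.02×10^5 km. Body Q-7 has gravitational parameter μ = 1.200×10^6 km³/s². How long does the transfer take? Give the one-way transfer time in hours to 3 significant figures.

The Hohmann ellipse has a_t = (r₁ + r₂)/2 = 64850 km.
Transfer time t = π√(a_t³/μ) = π√((64850)³ / 1.200×10^6) = 47360 s.
Converting: 47360 s ÷ 3600 s/hour = 13.2 hours.

t = 13.2 hours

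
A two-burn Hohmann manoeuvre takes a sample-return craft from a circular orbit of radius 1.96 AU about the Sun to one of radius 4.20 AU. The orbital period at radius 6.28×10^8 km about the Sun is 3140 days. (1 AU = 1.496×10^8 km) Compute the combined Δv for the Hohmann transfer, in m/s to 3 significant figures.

Δv = 6510 m/s

From Kepler's third law T² = 4π²r³/μ at r = 6.28×10^8 km, T = 3140 days = 3140 × 86400 s = 2.71296×10^8 s: μ = 4π²r³/T² = 1.32847×10^11 km³/s².
In km: r₁ = 1.96 × 1.496×10^8 = 2.93216×10^8 km; r₂ = 4.20 × 1.496×10^8 = 6.2832×10^8 km.
Transfer-ellipse semi-major axis a_t = (r₁ + r₂)/2 = (2.93216×10^8 + 6.2832×10^8)/2 = 4.60768×10^8 km.
Circular speed at r₁: v₁ = √(μ/r₁) = √(1.32847×10^11/2.93216×10^8) = 21.285 km/s.
On the transfer ellipse at r₁, vis-viva gives v_p = √[μ(2/r₁ − 1/a_t)] = 24.856 km/s.
First burn Δv₁ = |v_p − v₁| = 3.571 km/s.
At r₂, v₂ = √(μ/r₂) = 14.5407 km/s.
Transfer-orbit speed at r₂: v_a = √[μ(2/r₂ − 1/a_t)] = 11.5995 km/s.
Second burn Δv₂ = |v₂ − v_a| = 2.941 km/s.
Δv = Δv₁ + Δv₂ = 3.571 + 2.941 = 6.512 km/s.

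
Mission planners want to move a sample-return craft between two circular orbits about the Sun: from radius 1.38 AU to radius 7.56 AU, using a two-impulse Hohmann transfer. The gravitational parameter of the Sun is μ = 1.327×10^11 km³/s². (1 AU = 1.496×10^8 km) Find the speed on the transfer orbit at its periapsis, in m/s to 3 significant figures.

v = 33000 m/s

In km: r₁ = 1.38 × 1.496×10^8 = 2.06448×10^8 km; r₂ = 7.56 × 1.496×10^8 = 1.130976×10^9 km.
The Hohmann ellipse has a_t = (r₁ + r₂)/2 = 6.68712×10^8 km.
At periapsis, r = 2.06448×10^8 km.
Vis-viva: v = √[μ(2/r − 1/a_t)] = √[1.327×10^11 × (2/2.06448×10^8 − 1/6.68712×10^8)] = 32.97 km/s.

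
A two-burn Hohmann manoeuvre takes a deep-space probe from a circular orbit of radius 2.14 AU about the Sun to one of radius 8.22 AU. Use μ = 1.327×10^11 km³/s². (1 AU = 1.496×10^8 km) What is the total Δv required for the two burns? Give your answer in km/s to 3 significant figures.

In km: r₁ = 2.14 × 1.496×10^8 = 3.20144×10^8 km; r₂ = 8.22 × 1.496×10^8 = 1.229712×10^9 km.
Semi-major axis of the transfer orbit: a_t = (3.20144×10^8 + 1.229712×10^9)/2 = 7.74928×10^8 km.
At r₁ the circular-orbit speed is v₁ = √(μ/r₁) = 20.359 km/s.
Transfer-orbit speed at r₁ (vis-viva): v_p = √[μ(2/r₁ − 1/a_t)] = 25.647 km/s.
First burn Δv₁ = |v_p − v₁| = 5.288 km/s.
Circular speed at r₂: v₂ = √(μ/r₂) = 10.388 km/s.
Transfer-orbit speed at r₂: v_a = √[μ(2/r₂ − 1/a_t)] = 6.6769 km/s.
Second burn Δv₂ = |v₂ − v_a| = 3.711 km/s.
Δv = Δv₁ + Δv₂ = 5.288 + 3.711 = 8.999 km/s.

Δv = 9.00 km/s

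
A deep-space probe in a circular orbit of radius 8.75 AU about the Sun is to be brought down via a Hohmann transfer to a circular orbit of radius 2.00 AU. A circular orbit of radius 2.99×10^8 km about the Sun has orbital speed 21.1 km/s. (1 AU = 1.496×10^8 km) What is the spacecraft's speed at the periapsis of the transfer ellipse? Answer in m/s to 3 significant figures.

v = 26900 m/s

From the circular-orbit relation v² = μ/r at r = 2.99×10^8 km: μ = v²r = (21.1)² × 2.99×10^8 = 1.33118×10^11 km³/s².
In km: r₁ = 8.75 × 1.496×10^8 = 1.309×10^9 km; r₂ = 2.00 × 1.496×10^8 = 2.992×10^8 km.
Transfer-ellipse semi-major axis a_t = (r₁ + r₂)/2 = (1.309×10^9 + 2.992×10^8)/2 = 8.041×10^8 km.
At periapsis, r = 2.992×10^8 km.
Applying v² = μ(2/r − 1/a_t): v = 26.91 km/s.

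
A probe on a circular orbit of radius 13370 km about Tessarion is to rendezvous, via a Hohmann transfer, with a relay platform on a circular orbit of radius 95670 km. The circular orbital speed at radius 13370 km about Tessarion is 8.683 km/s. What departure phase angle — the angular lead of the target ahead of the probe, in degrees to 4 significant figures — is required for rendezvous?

From the circular-orbit relation v² = μ/r at r = 13370 km: μ = v²r = (8.683)² × 13370 = 1.00802×10^6 km³/s².
Semi-major axis of the transfer orbit: a_t = (13370 + 95670)/2 = 54520 km.
Transfer time t = π√(a_t³/μ) = 39833 s.
The target's mean motion on its circular orbit is ω₂ = √(μ/r₂³) = 3.3929×10^-5 rad/s.
Angle swept by the target during transfer: ω₂·t = 1.3515 rad = 77.44°.
Arrival is 180° from departure on the ellipse, so φ = 180° − 77.44° = 102.6°.

φ = 102.6°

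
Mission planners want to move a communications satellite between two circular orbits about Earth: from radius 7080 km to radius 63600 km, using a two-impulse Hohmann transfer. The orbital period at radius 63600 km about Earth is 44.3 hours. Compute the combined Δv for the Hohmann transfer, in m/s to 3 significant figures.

From Kepler's third law T² = 4π²r³/μ at r = 63600 km, T = 44.3 hours = 44.3 × 3600 s = 1.5948×10^5 s: μ = 4π²r³/T² = 3.99318×10^5 km³/s².
Transfer-ellipse semi-major axis a_t = (r₁ + r₂)/2 = (7080 + 63600)/2 = 35340 km.
Circular speed at r₁: v₁ = √(μ/r₁) = √(3.99318×10^5/7080) = 7.5100 km/s.
On the transfer ellipse at r₁, v² = μ(2/r − 1/a) gives v_p = √[μ(2/r₁ − 1/a_t)] = 10.075 km/s.
First burn Δv₁ = |v_p − v₁| = 2.565 km/s.
Circular speed at r₂: v₂ = √(μ/r₂) = 2.506 km/s.
Transfer-orbit speed at r₂: v_a = √[μ(2/r₂ − 1/a_t)] = 1.122 km/s.
Second burn Δv₂ = |v₂ − v_a| = 1.384 km/s.
Δv = Δv₁ + Δv₂ = 2.565 + 1.384 = 3.949 km/s.

Δv = 3950 m/s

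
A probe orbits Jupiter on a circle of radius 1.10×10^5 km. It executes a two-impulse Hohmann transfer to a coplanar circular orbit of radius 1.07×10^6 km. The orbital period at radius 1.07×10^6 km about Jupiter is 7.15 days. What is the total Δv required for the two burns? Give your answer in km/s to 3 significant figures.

Δv = 18.0 km/s

From Kepler's third law T² = 4π²r³/μ at r = 1.07×10^6 km, T = 7.15 days = 7.15 × 86400 s = 6.1776×10^5 s: μ = 4π²r³/T² = 1.26728×10^8 km³/s².
Transfer-ellipse semi-major axis a_t = (r₁ + r₂)/2 = (1.100×10^5 + 1.070×10^6)/2 = 5.900×10^5 km.
At r₁ the circular-orbit speed is v₁ = √(μ/r₁) = 33.94 km/s.
On the transfer ellipse at r₁, vis-viva gives v_p = √[μ(2/r₁ − 1/a_t)] = 45.71 km/s.
First burn Δv₁ = |v_p − v₁| = 11.77 km/s.
At r₂, v₂ = √(μ/r₂) = 10.883 km/s.
Transfer-orbit speed at r₂: v_a = √[μ(2/r₂ − 1/a_t)] = 4.6991 km/s.
Second burn Δv₂ = |v₂ − v_a| = 6.184 km/s.
Δv = Δv₁ + Δv₂ = 11.77 + 6.184 = 17.95 km/s.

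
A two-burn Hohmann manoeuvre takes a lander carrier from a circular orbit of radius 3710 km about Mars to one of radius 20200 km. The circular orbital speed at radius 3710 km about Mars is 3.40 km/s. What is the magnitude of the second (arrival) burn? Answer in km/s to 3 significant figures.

From the circular-orbit relation v² = μ/r at r = 3710 km: μ = v²r = (3.40)² × 3710 = 42887.6 km³/s².
Transfer-ellipse semi-major axis a_t = (r₁ + r₂)/2 = (3710 + 20200)/2 = 11955 km.
On the circular orbit at r = 20200 km, v_c = √(μ/r) = 1.4571 km/s.
Vis-viva on the transfer ellipse at r = 20200 km gives v_t = √[μ(2/r − 1/a_t)] = 0.81171 km/s.
Δv₂ = |v_t − v_c| = |0.81171 − 1.4571| = 0.6454 km/s.

Δv₂ = 0.645 km/s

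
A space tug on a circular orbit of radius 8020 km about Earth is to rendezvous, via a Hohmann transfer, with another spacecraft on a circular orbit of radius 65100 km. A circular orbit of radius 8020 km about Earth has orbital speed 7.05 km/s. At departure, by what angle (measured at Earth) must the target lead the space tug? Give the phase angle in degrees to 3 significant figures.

From the circular-orbit relation v² = μ/r at r = 8020 km: μ = v²r = (7.05)² × 8020 = 3.98614×10^5 km³/s².
The Hohmann ellipse has a_t = (r₁ + r₂)/2 = 36560 km.
The half-period of the transfer ellipse is t = π√(a_t³/μ) = 34780 s.
Target angular speed ω₂ = √(μ/r₂³) = 3.801×10^-5 rad/s.
Angle swept by the target during transfer: ω₂·t = 1.322 rad = 75.75°.
The space tug traverses 180° on the transfer ellipse, so the target must lead by 180° − 75.75° = 104°.

φ = 104°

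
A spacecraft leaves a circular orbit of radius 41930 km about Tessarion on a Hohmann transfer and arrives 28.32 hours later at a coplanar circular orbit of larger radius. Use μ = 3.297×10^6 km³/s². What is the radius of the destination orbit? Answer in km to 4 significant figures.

r₂ = 2.609×10^5 km

Transfer time t = 28.32 hours = 1.01952×10^5 s, and t = π√(a_t³/μ).
So a_t = (μ t²/π²)^(1/3) = (3.297×10^6 × (1.01952×10^5)² / π²)^(1/3) = 1.5143×10^5 km.
Since a_t = (r₁ + r₂)/2, r₂ = 2a_t − r₁ = 2×1.5143×10^5 − 41930 = 2.6093×10^5 km.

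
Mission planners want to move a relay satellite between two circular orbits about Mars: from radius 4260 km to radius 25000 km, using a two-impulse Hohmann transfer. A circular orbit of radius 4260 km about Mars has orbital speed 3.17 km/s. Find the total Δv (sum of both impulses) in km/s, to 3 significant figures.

From the circular-orbit relation v² = μ/r at r = 4260 km: μ = v²r = (3.17)² × 4260 = 42808.3 km³/s².
Semi-major axis of the transfer orbit: a_t = (4260 + 25000)/2 = 14630 km.
Circular speed at r₁: v₁ = √(μ/r₁) = √(42808.3/4260) = 3.1700 km/s.
On the transfer ellipse at r₁, v² = μ(2/r − 1/a) gives v_p = √[μ(2/r₁ − 1/a_t)] = 4.1439 km/s.
First burn Δv₁ = |v_p − v₁| = 0.9739 km/s.
At r₂, v₂ = √(μ/r₂) = 1.30856 km/s.
Transfer-orbit speed at r₂: v_a = √[μ(2/r₂ − 1/a_t)] = 0.706117 km/s.
Second burn Δv₂ = |v₂ − v_a| = 0.6024 km/s.
Δv = Δv₁ + Δv₂ = 0.9739 + 0.6024 = 1.576 km/s.

Δv = 1.58 km/s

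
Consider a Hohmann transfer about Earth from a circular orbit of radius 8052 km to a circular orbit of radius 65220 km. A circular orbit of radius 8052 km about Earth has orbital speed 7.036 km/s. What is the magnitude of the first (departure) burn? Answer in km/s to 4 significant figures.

Δv₁ = 2.352 km/s

From the circular-orbit relation v² = μ/r at r = 8052 km: μ = v²r = (7.036)² × 8052 = 3.98617×10^5 km³/s².
Semi-major axis of the transfer orbit: a_t = (8052 + 65220)/2 = 36636 km.
Circular speed at r = 8052 km: v_c = √(μ/r) = 7.036 km/s.
Vis-viva on the transfer ellipse at r = 8052 km gives v_t = √[μ(2/r − 1/a_t)] = 9.388 km/s.
Δv₁ = |v_t − v_c| = |9.388 − 7.036| = 2.352 km/s.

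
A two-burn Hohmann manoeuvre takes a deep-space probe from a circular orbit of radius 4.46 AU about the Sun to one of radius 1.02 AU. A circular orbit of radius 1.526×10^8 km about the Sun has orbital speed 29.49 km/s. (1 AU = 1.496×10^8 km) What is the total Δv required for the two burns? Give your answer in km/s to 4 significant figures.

Δv = 13.63 km/s

From the circular-orbit relation v² = μ/r at r = 1.526×10^8 km: μ = v²r = (29.49)² × 1.526×10^8 = 1.32710×10^11 km³/s².
In km: r₁ = 4.46 × 1.496×10^8 = 6.67216×10^8 km; r₂ = 1.02 × 1.496×10^8 = 1.52592×10^8 km.
Transfer-ellipse semi-major axis a_t = (r₁ + r₂)/2 = (6.67216×10^8 + 1.52592×10^8)/2 = 4.09904×10^8 km.
Circular speed at r₁: v₁ = √(μ/r₁) = √(1.32710×10^11/6.67216×10^8) = 14.103 km/s.
Transfer-orbit speed at r₁ (vis-viva equation): v_a = √[μ(2/r₁ − 1/a_t)] = 8.6049 km/s.
First burn Δv₁ = |v_a − v₁| = 5.498 km/s.
At r₂, v₂ = √(μ/r₂) = 29.491 km/s.
Transfer-orbit speed at r₂: v_p = √[μ(2/r₂ − 1/a_t)] = 37.625 km/s.
Second burn Δv₂ = |v₂ − v_p| = 8.134 km/s.
Total Δv = Δv₁ + Δv₂ = 13.63 km/s.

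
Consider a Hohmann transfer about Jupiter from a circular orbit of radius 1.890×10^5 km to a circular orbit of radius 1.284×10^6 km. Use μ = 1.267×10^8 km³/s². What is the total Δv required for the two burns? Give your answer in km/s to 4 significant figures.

Δv = 13.20 km/s

The Hohmann ellipse has a_t = (r₁ + r₂)/2 = 7.365×10^5 km.
At r₁ the circular-orbit speed is v₁ = √(μ/r₁) = 25.8915 km/s.
Transfer-orbit speed at r₁ (v² = μ(2/r − 1/a)): v_p = √[μ(2/r₁ − 1/a_t)] = 34.1864 km/s.
First burn Δv₁ = |v_p − v₁| = 8.295 km/s.
At r₂, v₂ = √(μ/r₂) = 9.93358 km/s.
Transfer-orbit speed at r₂: v_a = √[μ(2/r₂ − 1/a_t)] = 5.03211 km/s.
Second burn Δv₂ = |v₂ − v_a| = 4.901 km/s.
Δv = Δv₁ + Δv₂ = 8.295 + 4.901 = 13.20 km/s.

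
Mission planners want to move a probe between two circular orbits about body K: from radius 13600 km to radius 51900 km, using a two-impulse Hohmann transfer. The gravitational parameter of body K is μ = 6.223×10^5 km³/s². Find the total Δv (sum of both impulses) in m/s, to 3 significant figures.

Δv = 2980 m/s

Semi-major axis of the transfer orbit: a_t = (13600 + 51900)/2 = 32750 km.
Circular speed at r₁: v₁ = √(μ/r₁) = √(6.223×10^5/13600) = 6.764 km/s.
On the transfer ellipse at r₁, vis-viva equation gives v_p = √[μ(2/r₁ − 1/a_t)] = 8.515 km/s.
First burn Δv₁ = |v_p − v₁| = 1.751 km/s.
Circular speed at r₂: v₂ = √(μ/r₂) = 3.4627 km/s.
Transfer-orbit speed at r₂: v_a = √[μ(2/r₂ − 1/a_t)] = 2.2314 km/s.
Second burn Δv₂ = |v₂ − v_a| = 1.231 km/s.
Δv = Δv₁ + Δv₂ = 1.751 + 1.231 = 2.982 km/s.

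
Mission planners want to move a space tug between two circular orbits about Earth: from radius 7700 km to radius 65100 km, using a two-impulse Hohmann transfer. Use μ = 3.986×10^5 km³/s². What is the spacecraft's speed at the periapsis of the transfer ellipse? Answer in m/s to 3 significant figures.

Semi-major axis of the transfer orbit: a_t = (7700 + 65100)/2 = 36400 km.
At periapsis, r = 7700 km.
Applying v² = μ(2/r − 1/a_t): v = 9.622 km/s.

v = 9620 m/s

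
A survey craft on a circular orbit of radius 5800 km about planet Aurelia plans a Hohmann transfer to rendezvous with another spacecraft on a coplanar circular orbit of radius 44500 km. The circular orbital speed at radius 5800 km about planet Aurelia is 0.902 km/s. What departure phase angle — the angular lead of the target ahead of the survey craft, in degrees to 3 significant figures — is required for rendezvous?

From the circular-orbit relation v² = μ/r at r = 5800 km: μ = v²r = (0.902)² × 5800 = 4718.90 km³/s².
The Hohmann ellipse has a_t = (r₁ + r₂)/2 = 25150 km.
The half-period of the transfer ellipse is t = π√(a_t³/μ) = 1.824×10^5 s.
The target's mean motion on its circular orbit is ω₂ = √(μ/r₂³) = 7.318×10^-6 rad/s.
Angle swept by the target during transfer: ω₂·t = 1.3348 rad = 76.48°.
The survey craft traverses 180° on the transfer ellipse, so the target must lead by 180° − 76.48° = 104°.

φ = 104°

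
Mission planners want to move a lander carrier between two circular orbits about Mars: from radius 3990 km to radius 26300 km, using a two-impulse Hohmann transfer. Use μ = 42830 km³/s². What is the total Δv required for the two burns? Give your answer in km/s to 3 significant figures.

Δv = 1.66 km/s

Semi-major axis of the transfer orbit: a_t = (3990 + 26300)/2 = 15145 km.
Circular speed at r₁: v₁ = √(μ/r₁) = √(42830/3990) = 3.276 km/s.
Transfer-orbit speed at r₁ (vis-viva): v_p = √[μ(2/r₁ − 1/a_t)] = 4.317 km/s.
First burn Δv₁ = |v_p − v₁| = 1.041 km/s.
At r₂, v₂ = √(μ/r₂) = 1.2761 km/s.
Transfer-orbit speed at r₂: v_a = √[μ(2/r₂ − 1/a_t)] = 0.65501 km/s.
Second burn Δv₂ = |v₂ − v_a| = 0.6211 km/s.
Total Δv = Δv₁ + Δv₂ = 1.662 km/s.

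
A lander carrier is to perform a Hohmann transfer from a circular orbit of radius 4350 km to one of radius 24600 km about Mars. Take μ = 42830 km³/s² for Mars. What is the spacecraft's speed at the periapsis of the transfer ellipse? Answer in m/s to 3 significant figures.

The Hohmann ellipse has a_t = (r₁ + r₂)/2 = 14475 km.
At periapsis, r = 4350 km.
Vis-viva: v = √[μ(2/r − 1/a_t)] = √[42830 × (2/4350 − 1/14475)] = 4.091 km/s.

v = 4090 m/s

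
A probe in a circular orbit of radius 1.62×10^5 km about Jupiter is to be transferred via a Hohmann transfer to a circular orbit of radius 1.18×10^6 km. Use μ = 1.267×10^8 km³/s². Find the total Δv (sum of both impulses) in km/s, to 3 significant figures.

The Hohmann ellipse has a_t = (r₁ + r₂)/2 = 6.710×10^5 km.
Circular speed at r₁: v₁ = √(μ/r₁) = √(1.267×10^8/1.620×10^5) = 27.97 km/s.
Transfer-orbit speed at r₁ (vis-viva equation): v_p = √[μ(2/r₁ − 1/a_t)] = 37.09 km/s.
First burn Δv₁ = |v_p − v₁| = 9.120 km/s.
Circular speed at r₂: v₂ = √(μ/r₂) = 10.3621 km/s.
Transfer-orbit speed at r₂: v_a = √[μ(2/r₂ − 1/a_t)] = 5.09147 km/s.
Second burn Δv₂ = |v₂ − v_a| = 5.271 km/s.
Total Δv = Δv₁ + Δv₂ = 14.39 km/s.

Δv = 14.4 km/s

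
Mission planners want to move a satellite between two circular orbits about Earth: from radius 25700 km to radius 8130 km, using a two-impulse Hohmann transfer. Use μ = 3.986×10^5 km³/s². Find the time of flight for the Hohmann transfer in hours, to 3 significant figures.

t = 3.04 hours

Transfer-ellipse semi-major axis a_t = (r₁ + r₂)/2 = (25700 + 8130)/2 = 16915 km.
Transfer time t = π√(a_t³/μ) = π√((16915)³ / 3.986×10^5) = 10950 s.
Converting: 10950 s ÷ 3600 s/hour = 3.04 hours.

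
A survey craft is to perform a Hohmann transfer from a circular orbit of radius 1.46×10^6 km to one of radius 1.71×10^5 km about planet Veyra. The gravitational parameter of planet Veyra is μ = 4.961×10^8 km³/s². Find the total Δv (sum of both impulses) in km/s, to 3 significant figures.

Δv = 28.2 km/s

Transfer-ellipse semi-major axis a_t = (r₁ + r₂)/2 = (1.460×10^6 + 1.710×10^5)/2 = 8.155×10^5 km.
At r₁ the circular-orbit speed is v₁ = √(μ/r₁) = 18.434 km/s.
On the transfer ellipse at r₁, vis-viva gives v_a = √[μ(2/r₁ − 1/a_t)] = 8.4410 km/s.
First burn Δv₁ = |v_a − v₁| = 9.993 km/s.
Circular speed at r₂: v₂ = √(μ/r₂) = 53.86 km/s.
Transfer-orbit speed at r₂: v_p = √[μ(2/r₂ − 1/a_t)] = 72.07 km/s.
Second burn Δv₂ = |v₂ − v_p| = 18.21 km/s.
Δv = Δv₁ + Δv₂ = 9.993 + 18.21 = 28.20 km/s.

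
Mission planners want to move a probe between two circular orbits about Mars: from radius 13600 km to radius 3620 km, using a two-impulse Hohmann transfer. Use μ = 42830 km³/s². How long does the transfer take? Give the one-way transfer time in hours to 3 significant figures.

t = 3.37 hours

Transfer-ellipse semi-major axis a_t = (r₁ + r₂)/2 = (13600 + 3620)/2 = 8610 km.
Transfer time t = π√(a_t³/μ) = π√((8610)³ / 42830) = 12130 s.
Converting: 12130 s ÷ 3600 s/hour = 3.37 hours.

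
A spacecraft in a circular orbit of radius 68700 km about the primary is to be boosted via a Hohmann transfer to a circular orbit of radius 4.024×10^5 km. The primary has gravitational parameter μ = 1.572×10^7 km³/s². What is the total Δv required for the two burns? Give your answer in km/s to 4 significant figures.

Δv = 7.519 km/s

Transfer-ellipse semi-major axis a_t = (r₁ + r₂)/2 = (68700 + 4.024×10^5)/2 = 2.3555×10^5 km.
Circular speed at r₁: v₁ = √(μ/r₁) = √(1.572×10^7/68700) = 15.127 km/s.
Transfer-orbit speed at r₁ (vis-viva): v_p = √[μ(2/r₁ − 1/a_t)] = 19.771 km/s.
First burn Δv₁ = |v_p − v₁| = 4.644 km/s.
At r₂, v₂ = √(μ/r₂) = 6.250 km/s.
Transfer-orbit speed at r₂: v_a = √[μ(2/r₂ − 1/a_t)] = 3.375 km/s.
Second burn Δv₂ = |v₂ − v_a| = 2.875 km/s.
Δv = Δv₁ + Δv₂ = 4.644 + 2.875 = 7.519 km/s.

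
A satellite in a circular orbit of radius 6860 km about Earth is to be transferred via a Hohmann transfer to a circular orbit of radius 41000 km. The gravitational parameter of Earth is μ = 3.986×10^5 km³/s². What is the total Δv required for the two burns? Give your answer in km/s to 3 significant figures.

Δv = 3.80 km/s

Transfer-ellipse semi-major axis a_t = (r₁ + r₂)/2 = (6860 + 41000)/2 = 23930 km.
Circular speed at r₁: v₁ = √(μ/r₁) = √(3.986×10^5/6860) = 7.623 km/s.
On the transfer ellipse at r₁, v² = μ(2/r − 1/a) gives v_p = √[μ(2/r₁ − 1/a_t)] = 9.978 km/s.
First burn Δv₁ = |v_p − v₁| = 2.355 km/s.
Circular speed at r₂: v₂ = √(μ/r₂) = 3.118 km/s.
Transfer-orbit speed at r₂: v_a = √[μ(2/r₂ − 1/a_t)] = 1.669 km/s.
Second burn Δv₂ = |v₂ − v_a| = 1.449 km/s.
Δv = Δv₁ + Δv₂ = 2.355 + 1.449 = 3.804 km/s.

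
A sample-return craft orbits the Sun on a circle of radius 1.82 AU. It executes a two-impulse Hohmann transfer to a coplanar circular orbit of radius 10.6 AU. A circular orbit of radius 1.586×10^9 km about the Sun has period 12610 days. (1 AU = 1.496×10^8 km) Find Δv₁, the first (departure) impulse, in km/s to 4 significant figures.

Δv₁ = 6.766 km/s

From Kepler's third law T² = 4π²r³/μ at r = 1.586×10^9 km, T = 12610 days = 12610 × 86400 s = 1.089504×10^9 s: μ = 4π²r³/T² = 1.32682×10^11 km³/s².
In km: r₁ = 1.82 × 1.496×10^8 = 2.72272×10^8 km; r₂ = 10.6 × 1.496×10^8 = 1.58576×10^9 km.
The Hohmann ellipse has a_t = (r₁ + r₂)/2 = 9.29016×10^8 km.
Circular speed at r = 2.72272×10^8 km: v_c = √(μ/r) = 22.075 km/s.
Vis-viva on the transfer ellipse at r = 2.72272×10^8 km gives v_t = √[μ(2/r − 1/a_t)] = 28.841 km/s.
Δv₁ = |v_t − v_c| = |28.841 − 22.075| = 6.766 km/s.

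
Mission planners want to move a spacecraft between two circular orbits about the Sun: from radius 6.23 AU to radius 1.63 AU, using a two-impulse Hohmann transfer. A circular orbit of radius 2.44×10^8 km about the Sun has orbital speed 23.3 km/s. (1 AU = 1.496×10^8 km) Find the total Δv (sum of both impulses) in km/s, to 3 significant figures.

Δv = 10.3 km/s

From the circular-orbit relation v² = μ/r at r = 2.44×10^8 km: μ = v²r = (23.3)² × 2.44×10^8 = 1.32465×10^11 km³/s².
In km: r₁ = 6.23 × 1.496×10^8 = 9.32008×10^8 km; r₂ = 1.63 × 1.496×10^8 = 2.43848×10^8 km.
Semi-major axis of the transfer orbit: a_t = (9.32008×10^8 + 2.43848×10^8)/2 = 5.87928×10^8 km.
At r₁ the circular-orbit speed is v₁ = √(μ/r₁) = 11.922 km/s.
Transfer-orbit speed at r₁ (v² = μ(2/r − 1/a)): v_a = √[μ(2/r₁ − 1/a_t)] = 7.6778 km/s.
First burn Δv₁ = |v_a − v₁| = 4.244 km/s.
Circular speed at r₂: v₂ = √(μ/r₂) = 23.307 km/s.
Transfer-orbit speed at r₂: v_p = √[μ(2/r₂ − 1/a_t)] = 29.345 km/s.
Second burn Δv₂ = |v₂ − v_p| = 6.038 km/s.
Δv = Δv₁ + Δv₂ = 4.244 + 6.038 = 10.28 km/s.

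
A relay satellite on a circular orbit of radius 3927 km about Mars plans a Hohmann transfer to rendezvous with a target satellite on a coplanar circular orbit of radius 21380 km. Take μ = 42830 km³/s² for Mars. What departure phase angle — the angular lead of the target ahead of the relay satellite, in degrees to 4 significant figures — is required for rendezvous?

The Hohmann ellipse has a_t = (r₁ + r₂)/2 = 12653.5 km.
Transfer time t = π√(a_t³/μ) = 21607 s.
The target's mean motion on its circular orbit is ω₂ = √(μ/r₂³) = 6.6201×10^-5 rad/s.
Angle swept by the target during transfer: ω₂·t = 1.4304 rad = 81.96°.
The relay satellite traverses 180° on the transfer ellipse, so the target must lead by 180° − 81.96° = 98.04°.

φ = 98.04°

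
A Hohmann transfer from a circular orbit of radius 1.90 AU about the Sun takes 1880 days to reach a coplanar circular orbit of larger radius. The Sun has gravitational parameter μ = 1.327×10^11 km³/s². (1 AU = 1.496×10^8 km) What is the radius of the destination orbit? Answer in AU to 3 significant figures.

r₂ = 7.56 AU

In km: r₁ = 1.90 × 1.496×10^8 = 2.8424×10^8 km.
Transfer time t = 1880 days = 1.62432×10^8 s, and t = π√(a_t³/μ).
So a_t = (μ t²/π²)^(1/3) = (1.327×10^11 × (1.62432×10^8)² / π²)^(1/3) = 7.0790×10^8 km.
Since a_t = (r₁ + r₂)/2, r₂ = 2a_t − r₁ = 2×7.0790×10^8 − 2.8424×10^8 = 1.13156×10^9 km.
In AU: r₂ = 1.13156×10^9 / 1.496×10^8 = 7.56 AU.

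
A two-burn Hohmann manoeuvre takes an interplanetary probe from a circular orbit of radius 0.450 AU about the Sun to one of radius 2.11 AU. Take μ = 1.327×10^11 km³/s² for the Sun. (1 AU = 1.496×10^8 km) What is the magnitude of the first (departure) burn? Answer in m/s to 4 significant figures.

In km: r₁ = 0.450 × 1.496×10^8 = 6.732×10^7 km; r₂ = 2.11 × 1.496×10^8 = 3.15656×10^8 km.
Transfer-ellipse semi-major axis a_t = (r₁ + r₂)/2 = (6.732×10^7 + 3.15656×10^8)/2 = 1.91488×10^8 km.
Circular speed at r = 6.732×10^7 km: v_c = √(μ/r) = 44.3980 km/s.
Transfer-orbit speed at the same r (vis-viva, a = a_t): v_t = √[μ(2/r − 1/a_t)] = 57.0033 km/s.
Δv₁ = |v_t − v_c| = |57.0033 − 44.3980| = 12.61 km/s.

Δv₁ = 12610 m/s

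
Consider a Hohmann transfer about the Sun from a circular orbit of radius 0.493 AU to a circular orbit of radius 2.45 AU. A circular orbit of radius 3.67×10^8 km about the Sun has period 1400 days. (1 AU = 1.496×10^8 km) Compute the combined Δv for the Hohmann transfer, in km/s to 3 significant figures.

From Kepler's third law T² = 4π²r³/μ at r = 3.67×10^8 km, T = 1400 days = 1400 × 86400 s = 1.2096×10^8 s: μ = 4π²r³/T² = 1.33375×10^11 km³/s².
In km: r₁ = 0.493 × 1.496×10^8 = 7.37528×10^7 km; r₂ = 2.45 × 1.496×10^8 = 3.6652×10^8 km.
Semi-major axis of the transfer orbit: a_t = (7.37528×10^7 + 3.6652×10^8)/2 = 2.201364×10^8 km.
Circular speed at r₁: v₁ = √(μ/r₁) = √(1.33375×10^11/7.37528×10^7) = 42.525 km/s.
On the transfer ellipse at r₁, vis-viva equation gives v_p = √[μ(2/r₁ − 1/a_t)] = 54.872 km/s.
First burn Δv₁ = |v_p − v₁| = 12.35 km/s.
At r₂, v₂ = √(μ/r₂) = 19.076 km/s.
Transfer-orbit speed at r₂: v_a = √[μ(2/r₂ − 1/a_t)] = 11.042 km/s.
Second burn Δv₂ = |v₂ − v_a| = 8.034 km/s.
Total Δv = Δv₁ + Δv₂ = 20.38 km/s.

Δv = 20.4 km/s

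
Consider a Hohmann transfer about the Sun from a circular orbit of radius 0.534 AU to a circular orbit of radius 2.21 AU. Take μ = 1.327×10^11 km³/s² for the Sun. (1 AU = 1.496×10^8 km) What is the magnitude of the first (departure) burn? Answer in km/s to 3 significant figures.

Δv₁ = 11.0 km/s

In km: r₁ = 0.534 × 1.496×10^8 = 7.98864×10^7 km; r₂ = 2.21 × 1.496×10^8 = 3.30616×10^8 km.
The Hohmann ellipse has a_t = (r₁ + r₂)/2 = 2.052512×10^8 km.
On the circular orbit at r = 7.98864×10^7 km, v_c = √(μ/r) = 40.76 km/s.
Vis-viva on the transfer ellipse at r = 7.98864×10^7 km gives v_t = √[μ(2/r − 1/a_t)] = 51.73 km/s.
Δv₁ = |v_t − v_c| = |51.73 − 40.76| = 10.97 km/s.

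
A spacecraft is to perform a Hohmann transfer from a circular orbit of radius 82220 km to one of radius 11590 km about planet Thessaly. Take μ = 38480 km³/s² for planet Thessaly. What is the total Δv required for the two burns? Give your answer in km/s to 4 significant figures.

Δv = 0.9344 km/s

Transfer-ellipse semi-major axis a_t = (r₁ + r₂)/2 = (82220 + 11590)/2 = 46905 km.
At r₁ the circular-orbit speed is v₁ = √(μ/r₁) = 0.6841145 km/s.
On the transfer ellipse at r₁, vis-viva gives v_a = √[μ(2/r₁ − 1/a_t)] = 0.3400642 km/s.
First burn Δv₁ = |v_a − v₁| = 0.3441 km/s.
At r₂, v₂ = √(μ/r₂) = 1.8221 km/s.
Transfer-orbit speed at r₂: v_p = √[μ(2/r₂ − 1/a_t)] = 2.4124 km/s.
Second burn Δv₂ = |v₂ − v_p| = 0.5903 km/s.
Δv = Δv₁ + Δv₂ = 0.3441 + 0.5903 = 0.9344 km/s.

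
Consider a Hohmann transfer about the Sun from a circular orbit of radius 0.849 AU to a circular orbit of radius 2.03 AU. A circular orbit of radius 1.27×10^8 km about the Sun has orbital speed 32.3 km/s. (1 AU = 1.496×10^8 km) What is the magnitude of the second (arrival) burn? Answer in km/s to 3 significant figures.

Δv₂ = 4.85 km/s

From the circular-orbit relation v² = μ/r at r = 1.27×10^8 km: μ = v²r = (32.3)² × 1.27×10^8 = 1.32498×10^11 km³/s².
In km: r₁ = 0.849 × 1.496×10^8 = 1.270104×10^8 km; r₂ = 2.03 × 1.496×10^8 = 3.03688×10^8 km.
Transfer-ellipse semi-major axis a_t = (r₁ + r₂)/2 = (1.270104×10^8 + 3.03688×10^8)/2 = 2.153492×10^8 km.
On the circular orbit at r = 3.03688×10^8 km, v_c = √(μ/r) = 20.8877 km/s.
Vis-viva on the transfer ellipse at r = 3.03688×10^8 km gives v_t = √[μ(2/r − 1/a_t)] = 16.0413 km/s.
Δv₂ = |v_t − v_c| = |16.0413 − 20.8877| = 4.846 km/s.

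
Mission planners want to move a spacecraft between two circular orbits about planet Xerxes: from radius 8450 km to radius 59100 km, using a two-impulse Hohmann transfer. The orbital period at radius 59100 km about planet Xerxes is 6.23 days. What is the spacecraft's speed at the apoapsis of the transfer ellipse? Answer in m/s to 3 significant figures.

From Kepler's third law T² = 4π²r³/μ at r = 59100 km, T = 6.23 days = 6.23 × 86400 s = 5.38272×10^5 s: μ = 4π²r³/T² = 28126.7 km³/s².
Semi-major axis of the transfer orbit: a_t = (8450 + 59100)/2 = 33775 km.
At apoapsis, r = 59100 km.
Applying v² = μ(2/r − 1/a_t): v = 0.3451 km/s.

v = 345 m/s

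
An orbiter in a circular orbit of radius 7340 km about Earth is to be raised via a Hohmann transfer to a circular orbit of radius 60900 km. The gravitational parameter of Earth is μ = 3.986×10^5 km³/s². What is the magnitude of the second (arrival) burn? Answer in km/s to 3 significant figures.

Δv₂ = 1.37 km/s

The Hohmann ellipse has a_t = (r₁ + r₂)/2 = 34120 km.
Circular speed at r = 60900 km: v_c = √(μ/r) = 2.5584 km/s.
Vis-viva on the transfer ellipse at r = 60900 km gives v_t = √[μ(2/r − 1/a_t)] = 1.1866 km/s.
Δv₂ = |v_t − v_c| = |1.1866 − 2.5584| = 1.372 km/s.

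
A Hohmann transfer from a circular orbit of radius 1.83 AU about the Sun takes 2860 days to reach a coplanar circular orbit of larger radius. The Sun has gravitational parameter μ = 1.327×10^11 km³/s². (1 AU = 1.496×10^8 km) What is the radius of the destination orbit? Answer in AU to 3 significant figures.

In km: r₁ = 1.83 × 1.496×10^8 = 2.73768×10^8 km.
Transfer time t = 2860 days = 2.47104×10^8 s, and t = π√(a_t³/μ).
So a_t = (μ t²/π²)^(1/3) = (1.327×10^11 × (2.47104×10^8)² / π²)^(1/3) = 9.3636×10^8 km.
Since a_t = (r₁ + r₂)/2, r₂ = 2a_t − r₁ = 2×9.3636×10^8 − 2.73768×10^8 = 1.598952×10^9 km.
In AU: r₂ = 1.598952×10^9 / 1.496×10^8 = 10.7 AU.

r₂ = 10.7 AU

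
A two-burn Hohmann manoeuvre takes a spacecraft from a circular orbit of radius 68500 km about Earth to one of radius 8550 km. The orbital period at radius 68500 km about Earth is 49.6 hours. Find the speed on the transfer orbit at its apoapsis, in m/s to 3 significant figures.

From Kepler's third law T² = 4π²r³/μ at r = 68500 km, T = 49.6 hours = 49.6 × 3600 s = 1.7856×10^5 s: μ = 4π²r³/T² = 3.97982×10^5 km³/s².
Transfer-ellipse semi-major axis a_t = (r₁ + r₂)/2 = (68500 + 8550)/2 = 38525 km.
At apoapsis, r = 68500 km.
From the vis-viva equation, v = √[μ(2/r − 1/a_t)] = 1.136 km/s.

v = 1140 m/s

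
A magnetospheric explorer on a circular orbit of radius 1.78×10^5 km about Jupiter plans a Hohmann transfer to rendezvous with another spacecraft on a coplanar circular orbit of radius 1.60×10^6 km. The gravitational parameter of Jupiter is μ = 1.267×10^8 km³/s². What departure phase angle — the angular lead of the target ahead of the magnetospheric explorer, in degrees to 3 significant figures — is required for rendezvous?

The Hohmann ellipse has a_t = (r₁ + r₂)/2 = 8.890×10^5 km.
Transfer time t = π√(a_t³/μ) = 2.33945×10^5 s.
Target angular speed ω₂ = √(μ/r₂³) = 5.56171×10^-6 rad/s.
Angle swept by the target during transfer: ω₂·t = 1.3011 rad = 74.55°.
The magnetospheric explorer traverses 180° on the transfer ellipse, so the target must lead by 180° − 74.55° = 105°.

φ = 105°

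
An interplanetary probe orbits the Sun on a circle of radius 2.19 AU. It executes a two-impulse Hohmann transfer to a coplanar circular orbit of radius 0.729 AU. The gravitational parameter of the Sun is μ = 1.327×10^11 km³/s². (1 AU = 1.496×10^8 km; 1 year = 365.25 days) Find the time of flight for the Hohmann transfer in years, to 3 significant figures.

t = 0.882 years

In km: r₁ = 2.19 × 1.496×10^8 = 3.27624×10^8 km; r₂ = 0.729 × 1.496×10^8 = 1.090584×10^8 km.
Transfer-ellipse semi-major axis a_t = (r₁ + r₂)/2 = (3.27624×10^8 + 1.090584×10^8)/2 = 2.183412×10^8 km.
Transfer time t = π√(a_t³/μ) = π√((2.183412×10^8)³ / 1.327×10^11) = 2.782×10^7 s.
Converting: 2.782×10^7 s ÷ 3.15576×10^7 s/year (365.25 × 86400) = 0.882 years.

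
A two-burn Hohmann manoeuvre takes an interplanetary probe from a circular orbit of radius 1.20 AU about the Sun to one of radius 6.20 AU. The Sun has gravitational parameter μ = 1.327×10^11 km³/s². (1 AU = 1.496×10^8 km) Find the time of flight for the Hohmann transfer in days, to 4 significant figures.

In km: r₁ = 1.20 × 1.496×10^8 = 1.7952×10^8 km; r₂ = 6.20 × 1.496×10^8 = 9.2752×10^8 km.
Semi-major axis of the transfer orbit: a_t = (1.7952×10^8 + 9.2752×10^8)/2 = 5.5352×10^8 km.
By Kepler's third law the transfer-orbit period is T = 2π√(a_t³/μ), so t = T/2 = 1.123×10^8 s.
Converting: 1.123×10^8 s ÷ 86400 s/day = 1300 days.

t = 1300 days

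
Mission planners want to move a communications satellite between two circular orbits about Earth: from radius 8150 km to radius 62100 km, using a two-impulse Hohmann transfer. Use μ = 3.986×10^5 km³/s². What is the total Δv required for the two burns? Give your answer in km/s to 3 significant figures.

The Hohmann ellipse has a_t = (r₁ + r₂)/2 = 35125 km.
Circular speed at r₁: v₁ = √(μ/r₁) = √(3.986×10^5/8150) = 6.99342 km/s.
On the transfer ellipse at r₁, vis-viva gives v_p = √[μ(2/r₁ − 1/a_t)] = 9.29881 km/s.
First burn Δv₁ = |v_p − v₁| = 2.30539 km/s.
Circular speed at r₂: v₂ = √(μ/r₂) = 2.5335113 km/s.
Transfer-orbit speed at r₂: v_a = √[μ(2/r₂ − 1/a_t)] = 1.2203755 km/s.
Second burn Δv₂ = |v₂ − v_a| = 1.31314 km/s.
Total Δv = Δv₁ + Δv₂ = 3.619 km/s.

Δv = 3.62 km/s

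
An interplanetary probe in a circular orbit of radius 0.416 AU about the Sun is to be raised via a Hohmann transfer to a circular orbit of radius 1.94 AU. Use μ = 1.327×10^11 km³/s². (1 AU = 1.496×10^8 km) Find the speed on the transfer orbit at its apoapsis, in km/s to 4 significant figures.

In km: r₁ = 0.416 × 1.496×10^8 = 6.22336×10^7 km; r₂ = 1.94 × 1.496×10^8 = 2.90224×10^8 km.
Transfer-ellipse semi-major axis a_t = (r₁ + r₂)/2 = (6.22336×10^7 + 2.90224×10^8)/2 = 1.762288×10^8 km.
The apoapsis of the transfer ellipse is at r = 2.90224×10^8 km.
Applying v² = μ(2/r − 1/a_t): v = 12.71 km/s.

v = 12.71 km/s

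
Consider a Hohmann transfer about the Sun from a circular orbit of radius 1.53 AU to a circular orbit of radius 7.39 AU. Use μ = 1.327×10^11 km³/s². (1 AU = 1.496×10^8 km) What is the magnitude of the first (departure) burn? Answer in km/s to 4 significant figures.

In km: r₁ = 1.53 × 1.496×10^8 = 2.28888×10^8 km; r₂ = 7.39 × 1.496×10^8 = 1.105544×10^9 km.
Transfer-ellipse semi-major axis a_t = (r₁ + r₂)/2 = (2.28888×10^8 + 1.105544×10^9)/2 = 6.67216×10^8 km.
On the circular orbit at r = 2.28888×10^8 km, v_c = √(μ/r) = 24.078 km/s.
Transfer-orbit speed at the same r (vis-viva, a = a_t): v_t = √[μ(2/r − 1/a_t)] = 30.994 km/s.
Δv₁ = |v_t − v_c| = |30.994 − 24.078| = 6.916 km/s.

Δv₁ = 6.916 km/s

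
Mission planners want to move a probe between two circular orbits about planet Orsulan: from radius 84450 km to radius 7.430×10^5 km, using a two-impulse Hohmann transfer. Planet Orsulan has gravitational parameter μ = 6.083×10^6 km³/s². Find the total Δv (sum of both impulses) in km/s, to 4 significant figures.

Δv = 4.455 km/s

Transfer-ellipse semi-major axis a_t = (r₁ + r₂)/2 = (84450 + 7.430×10^5)/2 = 4.13725×10^5 km.
Circular speed at r₁: v₁ = √(μ/r₁) = √(6.083×10^6/84450) = 8.487095 km/s.
Transfer-orbit speed at r₁ (vis-viva): v_p = √[μ(2/r₁ − 1/a_t)] = 11.37359 km/s.
First burn Δv₁ = |v_p − v₁| = 2.886 km/s.
Circular speed at r₂: v₂ = √(μ/r₂) = 2.8613 km/s.
Transfer-orbit speed at r₂: v_a = √[μ(2/r₂ − 1/a_t)] = 1.2927 km/s.
Second burn Δv₂ = |v₂ − v_a| = 1.569 km/s.
Total Δv = Δv₁ + Δv₂ = 4.455 km/s.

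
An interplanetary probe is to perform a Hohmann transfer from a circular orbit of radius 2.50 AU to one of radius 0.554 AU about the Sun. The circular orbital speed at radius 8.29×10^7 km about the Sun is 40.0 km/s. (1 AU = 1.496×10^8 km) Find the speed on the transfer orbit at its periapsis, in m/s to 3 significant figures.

From the circular-orbit relation v² = μ/r at r = 8.29×10^7 km: μ = v²r = (40.0)² × 8.29×10^7 = 1.32640×10^11 km³/s².
In km: r₁ = 2.50 × 1.496×10^8 = 3.740×10^8 km; r₂ = 0.554 × 1.496×10^8 = 8.28784×10^7 km.
Semi-major axis of the transfer orbit: a_t = (3.740×10^8 + 8.28784×10^7)/2 = 2.284392×10^8 km.
The periapsis of the transfer ellipse is at r = 8.28784×10^7 km.
Vis-viva: v = √[μ(2/r − 1/a_t)] = √[1.32640×10^11 × (2/8.28784×10^7 − 1/2.284392×10^8)] = 51.19 km/s.

v = 51200 m/s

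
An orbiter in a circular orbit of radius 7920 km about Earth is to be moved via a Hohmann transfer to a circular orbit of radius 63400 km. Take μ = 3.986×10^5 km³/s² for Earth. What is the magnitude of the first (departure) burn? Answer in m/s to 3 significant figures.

Δv₁ = 2370 m/s

The Hohmann ellipse has a_t = (r₁ + r₂)/2 = 35660 km.
Circular speed at r = 7920 km: v_c = √(μ/r) = 7.094 km/s.
Vis-viva on the transfer ellipse at r = 7920 km gives v_t = √[μ(2/r − 1/a_t)] = 9.459 km/s.
Δv₁ = |v_t − v_c| = |9.459 − 7.094| = 2.365 km/s.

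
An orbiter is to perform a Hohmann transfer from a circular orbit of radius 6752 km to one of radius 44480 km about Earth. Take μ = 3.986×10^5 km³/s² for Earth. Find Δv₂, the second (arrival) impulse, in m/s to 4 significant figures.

The Hohmann ellipse has a_t = (r₁ + r₂)/2 = 25616 km.
Circular speed at r = 44480 km: v_c = √(μ/r) = 2.994 km/s.
Transfer-orbit speed at the same r (vis-viva, a = a_t): v_t = √[μ(2/r − 1/a_t)] = 1.537 km/s.
Δv₂ = |v_t − v_c| = |1.537 − 2.994| = 1.457 km/s.

Δv₂ = 1457 m/s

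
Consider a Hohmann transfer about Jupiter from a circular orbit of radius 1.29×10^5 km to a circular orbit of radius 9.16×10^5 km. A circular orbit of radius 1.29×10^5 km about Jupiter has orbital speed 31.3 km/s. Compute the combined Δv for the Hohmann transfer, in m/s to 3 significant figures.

From the circular-orbit relation v² = μ/r at r = 1.29×10^5 km: μ = v²r = (31.3)² × 1.29×10^5 = 1.26380×10^8 km³/s².
Semi-major axis of the transfer orbit: a_t = (1.290×10^5 + 9.160×10^5)/2 = 5.225×10^5 km.
At r₁ the circular-orbit speed is v₁ = √(μ/r₁) = 31.30 km/s.
On the transfer ellipse at r₁, vis-viva equation gives v_p = √[μ(2/r₁ − 1/a_t)] = 41.44 km/s.
First burn Δv₁ = |v_p − v₁| = 10.14 km/s.
At r₂, v₂ = √(μ/r₂) = 11.746 km/s.
Transfer-orbit speed at r₂: v_a = √[μ(2/r₂ − 1/a_t)] = 5.8364 km/s.
Second burn Δv₂ = |v₂ − v_a| = 5.910 km/s.
Δv = Δv₁ + Δv₂ = 10.14 + 5.910 = 16.05 km/s.

Δv = 16100 m/s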